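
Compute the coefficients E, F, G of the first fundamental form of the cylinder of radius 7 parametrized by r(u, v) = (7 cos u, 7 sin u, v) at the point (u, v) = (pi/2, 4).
E = 49;  F = 0;  G = 1

Partials: r_u = (-7*sin(u), 7*cos(u), 0), r_v = (0, 0, 1). As functions of (u, v):
  E = r_u · r_u = 49,
  F = r_u · r_v = 0,
  G = r_v · r_v = 1.
Evaluating at (u, v) = (pi/2, 4): E = 49, F = 0, G = 1.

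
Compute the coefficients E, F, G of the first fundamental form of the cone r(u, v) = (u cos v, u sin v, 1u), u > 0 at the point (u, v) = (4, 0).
E = 2;  F = 0;  G = 16

Partials: r_u = (cos(v), sin(v), 1), r_v = (-u*sin(v), u*cos(v), 0). As functions of (u, v):
  E = r_u · r_u = 2,
  F = r_u · r_v = 0,
  G = r_v · r_v = u^2.
Evaluating at (u, v) = (4, 0): E = 2, F = 0, G = 16.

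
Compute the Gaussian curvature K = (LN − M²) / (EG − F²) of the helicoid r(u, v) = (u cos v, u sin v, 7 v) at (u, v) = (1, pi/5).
K = -49/2500

Coefficients of the first fundamental form: E = 1, F = 0, G = u^2 + 49.
Coefficients of the second fundamental form: L = 0, M = -7/sqrt(u^2 + 49), N = 0.
Assemble K = (LN − M²)/(EG − F²) = -49/(u^2 + 49)^2. At (u, v) = (1, pi/5): K = -49/2500.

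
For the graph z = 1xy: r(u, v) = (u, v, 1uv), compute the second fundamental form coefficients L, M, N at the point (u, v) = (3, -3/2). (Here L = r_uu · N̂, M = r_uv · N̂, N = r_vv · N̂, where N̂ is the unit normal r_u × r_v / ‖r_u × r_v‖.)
L = 0;  M = 2/7;  N = 0

Compute the unit normal N̂(u, v) = (-v/sqrt(u^2 + v^2 + 1), -u/sqrt(u^2 + v^2 + 1), 1/sqrt(u^2 + v^2 + 1)), and the second partials r_uu, r_uv, r_vv. Take dot products:
  L(u, v) = r_uu · N̂ = 0,
  M(u, v) = r_uv · N̂ = 1/sqrt(u^2 + v^2 + 1),
  N(u, v) = r_vv · N̂ = 0.
Evaluating at (u, v) = (3, -3/2):
  L = 0, M = 2/7, N = 0.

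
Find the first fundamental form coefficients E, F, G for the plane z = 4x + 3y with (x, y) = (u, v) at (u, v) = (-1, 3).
E = 17;  F = 12;  G = 10

Partials: r_u = (1, 0, 4), r_v = (0, 1, 3). As functions of (u, v):
  E = r_u · r_u = 17,
  F = r_u · r_v = 12,
  G = r_v · r_v = 10.
Evaluating at (u, v) = (-1, 3): E = 17, F = 12, G = 10.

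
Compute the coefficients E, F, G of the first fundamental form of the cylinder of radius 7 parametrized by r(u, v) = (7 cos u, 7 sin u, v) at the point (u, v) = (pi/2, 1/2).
E = 49;  F = 0;  G = 1

Partials: r_u = (-7*sin(u), 7*cos(u), 0), r_v = (0, 0, 1). As functions of (u, v):
  E = r_u · r_u = 49,
  F = r_u · r_v = 0,
  G = r_v · r_v = 1.
Evaluating at (u, v) = (pi/2, 1/2): E = 49, F = 0, G = 1.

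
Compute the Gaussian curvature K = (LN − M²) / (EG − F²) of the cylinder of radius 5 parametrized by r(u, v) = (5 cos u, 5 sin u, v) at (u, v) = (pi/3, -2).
K = 0

Coefficients of the first fundamental form: E = 25, F = 0, G = 1.
Coefficients of the second fundamental form: L = -5, M = 0, N = 0.
Assemble K = (LN − M²)/(EG − F²) = 0. At (u, v) = (pi/3, -2): K = 0.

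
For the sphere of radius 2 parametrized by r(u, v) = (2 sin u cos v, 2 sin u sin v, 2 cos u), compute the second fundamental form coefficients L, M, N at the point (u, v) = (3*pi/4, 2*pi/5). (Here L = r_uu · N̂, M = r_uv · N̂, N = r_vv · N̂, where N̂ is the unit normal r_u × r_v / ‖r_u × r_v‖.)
L = -2;  M = 0;  N = -1

Compute the unit normal N̂(u, v) = (sin(u)^2*cos(v)/Abs(sin(u)), sin(u)^2*sin(v)/Abs(sin(u)), sin(2*u)/(2*Abs(sin(u)))), and the second partials r_uu, r_uv, r_vv. Take dot products:
  L(u, v) = r_uu · N̂ = -2*sin(u)/Abs(sin(u)),
  M(u, v) = r_uv · N̂ = 0,
  N(u, v) = r_vv · N̂ = -2*sin(u)^3/Abs(sin(u)).
Evaluating at (u, v) = (3*pi/4, 2*pi/5):
  L = -2, M = 0, N = -1.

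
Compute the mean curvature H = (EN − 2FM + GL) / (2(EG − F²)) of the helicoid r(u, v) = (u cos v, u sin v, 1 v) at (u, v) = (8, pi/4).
H = 0

With E = 1, F = 0, G = u^2 + 1, L = 0, M = -1/sqrt(u^2 + 1), N = 0, assemble
  H = (EN − 2FM + GL) / (2(EG − F²)) = 0.
At (u, v) = (8, pi/4): H = 0.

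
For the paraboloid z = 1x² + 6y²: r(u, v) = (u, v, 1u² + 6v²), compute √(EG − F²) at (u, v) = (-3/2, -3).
√(EG − F²)|_{(-3/2, -3)} = sqrt(1306)

E = 4*u^2 + 1, F = 24*u*v, G = 144*v^2 + 1; EG − F² = 4*u^2 + 144*v^2 + 1; √(EG − F²) = sqrt(4*u^2 + 144*v^2 + 1). At the given point: sqrt(1306).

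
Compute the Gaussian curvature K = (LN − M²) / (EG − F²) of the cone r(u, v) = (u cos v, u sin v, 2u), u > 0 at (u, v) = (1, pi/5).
K = 0

Coefficients of the first fundamental form: E = 5, F = 0, G = u^2.
Coefficients of the second fundamental form: L = 0, M = 0, N = 2*sqrt(5)*u^2/(5*Abs(u)).
Assemble K = (LN − M²)/(EG − F²) = 0. At (u, v) = (1, pi/5): K = 0.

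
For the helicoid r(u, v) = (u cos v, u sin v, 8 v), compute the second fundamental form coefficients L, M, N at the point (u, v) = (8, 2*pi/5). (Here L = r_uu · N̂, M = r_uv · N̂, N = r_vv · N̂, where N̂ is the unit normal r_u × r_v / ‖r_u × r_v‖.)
L = 0;  M = -sqrt(2)/2;  N = 0

Compute the unit normal N̂(u, v) = (8*sin(v)/sqrt(u^2 + 64), -8*cos(v)/sqrt(u^2 + 64), u/sqrt(u^2 + 64)), and the second partials r_uu, r_uv, r_vv. Take dot products:
  L(u, v) = r_uu · N̂ = 0,
  M(u, v) = r_uv · N̂ = -8/sqrt(u^2 + 64),
  N(u, v) = r_vv · N̂ = 0.
Evaluating at (u, v) = (8, 2*pi/5):
  L = 0, M = -sqrt(2)/2, N = 0.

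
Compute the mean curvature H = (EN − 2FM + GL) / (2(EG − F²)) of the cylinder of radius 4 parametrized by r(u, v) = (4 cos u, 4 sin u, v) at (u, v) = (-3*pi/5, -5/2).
H = -1/8

With E = 16, F = 0, G = 1, L = -4, M = 0, N = 0, assemble
  H = (EN − 2FM + GL) / (2(EG − F²)) = -1/8.
At (u, v) = (-3*pi/5, -5/2): H = -1/8.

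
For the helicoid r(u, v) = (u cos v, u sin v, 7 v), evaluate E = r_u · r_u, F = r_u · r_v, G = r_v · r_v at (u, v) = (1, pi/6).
E = 1;  F = 0;  G = 50

Partials: r_u = (cos(v), sin(v), 0), r_v = (-u*sin(v), u*cos(v), 7). As functions of (u, v):
  E = r_u · r_u = 1,
  F = r_u · r_v = 0,
  G = r_v · r_v = u^2 + 49.
Evaluating at (u, v) = (1, pi/6): E = 1, F = 0, G = 50.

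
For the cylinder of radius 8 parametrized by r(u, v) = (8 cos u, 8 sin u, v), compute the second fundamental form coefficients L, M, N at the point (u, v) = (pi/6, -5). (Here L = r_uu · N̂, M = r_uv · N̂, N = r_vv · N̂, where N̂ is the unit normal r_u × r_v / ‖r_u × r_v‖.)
L = -8;  M = 0;  N = 0

Compute the unit normal N̂(u, v) = (cos(u), sin(u), 0), and the second partials r_uu, r_uv, r_vv. Take dot products:
  L(u, v) = r_uu · N̂ = -8,
  M(u, v) = r_uv · N̂ = 0,
  N(u, v) = r_vv · N̂ = 0.
Evaluating at (u, v) = (pi/6, -5):
  L = -8, M = 0, N = 0.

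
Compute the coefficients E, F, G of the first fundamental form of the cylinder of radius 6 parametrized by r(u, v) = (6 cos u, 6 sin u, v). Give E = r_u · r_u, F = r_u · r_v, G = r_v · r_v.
E = 36;  F = 0;  G = 1

Compute partials: r_u = (-6*sin(u), 6*cos(u), 0), r_v = (0, 0, 1). Then
  E = r_u · r_u = 36,
  F = r_u · r_v = 0,
  G = r_v · r_v = 1.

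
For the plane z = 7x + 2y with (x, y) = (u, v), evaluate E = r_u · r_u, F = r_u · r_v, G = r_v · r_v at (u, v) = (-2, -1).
E = 50;  F = 14;  G = 5

Partials: r_u = (1, 0, 7), r_v = (0, 1, 2). As functions of (u, v):
  E = r_u · r_u = 50,
  F = r_u · r_v = 14,
  G = r_v · r_v = 5.
Evaluating at (u, v) = (-2, -1): E = 50, F = 14, G = 5.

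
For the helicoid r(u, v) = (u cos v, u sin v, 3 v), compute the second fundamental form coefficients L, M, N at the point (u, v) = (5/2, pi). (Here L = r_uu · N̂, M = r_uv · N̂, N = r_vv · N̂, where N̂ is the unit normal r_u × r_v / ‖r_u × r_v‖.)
L = 0;  M = -6*sqrt(61)/61;  N = 0

Compute the unit normal N̂(u, v) = (3*sin(v)/sqrt(u^2 + 9), -3*cos(v)/sqrt(u^2 + 9), u/sqrt(u^2 + 9)), and the second partials r_uu, r_uv, r_vv. Take dot products:
  L(u, v) = r_uu · N̂ = 0,
  M(u, v) = r_uv · N̂ = -3/sqrt(u^2 + 9),
  N(u, v) = r_vv · N̂ = 0.
Evaluating at (u, v) = (5/2, pi):
  L = 0, M = -6*sqrt(61)/61, N = 0.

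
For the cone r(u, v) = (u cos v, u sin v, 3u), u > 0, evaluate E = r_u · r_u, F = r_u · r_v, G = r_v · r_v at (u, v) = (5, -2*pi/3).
E = 10;  F = 0;  G = 25

Partials: r_u = (cos(v), sin(v), 3), r_v = (-u*sin(v), u*cos(v), 0). As functions of (u, v):
  E = r_u · r_u = 10,
  F = r_u · r_v = 0,
  G = r_v · r_v = u^2.
Evaluating at (u, v) = (5, -2*pi/3): E = 10, F = 0, G = 25.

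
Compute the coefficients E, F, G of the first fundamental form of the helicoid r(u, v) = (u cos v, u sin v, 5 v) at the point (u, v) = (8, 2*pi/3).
E = 1;  F = 0;  G = 89

Partials: r_u = (cos(v), sin(v), 0), r_v = (-u*sin(v), u*cos(v), 5). As functions of (u, v):
  E = r_u · r_u = 1,
  F = r_u · r_v = 0,
  G = r_v · r_v = u^2 + 25.
Evaluating at (u, v) = (8, 2*pi/3): E = 1, F = 0, G = 89.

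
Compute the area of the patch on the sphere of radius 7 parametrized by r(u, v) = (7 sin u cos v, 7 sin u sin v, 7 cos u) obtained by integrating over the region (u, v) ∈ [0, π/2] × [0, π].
Area = 49*pi

Area = ∫∫ √(EG − F²) du dv with √(EG − F²) = 49*Abs(sin(u)). Integrating over [0, π/2] × [0, π] gives 49*pi.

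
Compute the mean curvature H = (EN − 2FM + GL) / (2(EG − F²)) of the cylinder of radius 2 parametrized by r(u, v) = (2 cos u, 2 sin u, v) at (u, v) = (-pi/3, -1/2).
H = -1/4

With E = 4, F = 0, G = 1, L = -2, M = 0, N = 0, assemble
  H = (EN − 2FM + GL) / (2(EG − F²)) = -1/4.
At (u, v) = (-pi/3, -1/2): H = -1/4.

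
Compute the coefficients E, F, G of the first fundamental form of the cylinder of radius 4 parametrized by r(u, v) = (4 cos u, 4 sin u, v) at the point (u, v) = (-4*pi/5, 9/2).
E = 16;  F = 0;  G = 1

Partials: r_u = (-4*sin(u), 4*cos(u), 0), r_v = (0, 0, 1). As functions of (u, v):
  E = r_u · r_u = 16,
  F = r_u · r_v = 0,
  G = r_v · r_v = 1.
Evaluating at (u, v) = (-4*pi/5, 9/2): E = 16, F = 0, G = 1.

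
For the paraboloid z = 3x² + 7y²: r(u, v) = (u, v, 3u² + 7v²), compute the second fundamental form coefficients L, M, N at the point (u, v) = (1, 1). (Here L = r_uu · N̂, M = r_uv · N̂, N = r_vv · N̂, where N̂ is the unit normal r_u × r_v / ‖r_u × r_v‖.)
L = 6*sqrt(233)/233;  M = 0;  N = 14*sqrt(233)/233

Compute the unit normal N̂(u, v) = (-6*u/sqrt(36*u^2 + 196*v^2 + 1), -14*v/sqrt(36*u^2 + 196*v^2 + 1), 1/sqrt(36*u^2 + 196*v^2 + 1)), and the second partials r_uu, r_uv, r_vv. Take dot products:
  L(u, v) = r_uu · N̂ = 6/sqrt(36*u^2 + 196*v^2 + 1),
  M(u, v) = r_uv · N̂ = 0,
  N(u, v) = r_vv · N̂ = 14/sqrt(36*u^2 + 196*v^2 + 1).
Evaluating at (u, v) = (1, 1):
  L = 6*sqrt(233)/233, M = 0, N = 14*sqrt(233)/233.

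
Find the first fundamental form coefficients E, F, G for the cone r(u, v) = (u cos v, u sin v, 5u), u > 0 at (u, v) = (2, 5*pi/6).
E = 26;  F = 0;  G = 4

Partials: r_u = (cos(v), sin(v), 5), r_v = (-u*sin(v), u*cos(v), 0). As functions of (u, v):
  E = r_u · r_u = 26,
  F = r_u · r_v = 0,
  G = r_v · r_v = u^2.
Evaluating at (u, v) = (2, 5*pi/6): E = 26, F = 0, G = 4.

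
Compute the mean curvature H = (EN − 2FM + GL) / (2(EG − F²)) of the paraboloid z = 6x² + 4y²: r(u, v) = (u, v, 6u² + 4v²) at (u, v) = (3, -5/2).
H = 7594*sqrt(1697)/2879809

With E = 144*u^2 + 1, F = 96*u*v, G = 64*v^2 + 1, L = 12/sqrt(144*u^2 + 64*v^2 + 1), M = 0, N = 8/sqrt(144*u^2 + 64*v^2 + 1), assemble
  H = (EN − 2FM + GL) / (2(EG − F²)) = 2*(288*u^2 + 192*v^2 + 5)/(144*u^2 + 64*v^2 + 1)^(3/2).
At (u, v) = (3, -5/2): H = 7594*sqrt(1697)/2879809.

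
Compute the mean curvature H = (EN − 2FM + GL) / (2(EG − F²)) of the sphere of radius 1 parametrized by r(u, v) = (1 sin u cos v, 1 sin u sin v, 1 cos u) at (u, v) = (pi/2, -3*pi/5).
H = -1

With E = 1, F = 0, G = sin(u)^2, L = -sin(u)/Abs(sin(u)), M = 0, N = -sin(u)^3/Abs(sin(u)), assemble
  H = (EN − 2FM + GL) / (2(EG − F²)) = -sin(u)/Abs(sin(u)).
At (u, v) = (pi/2, -3*pi/5): H = -1.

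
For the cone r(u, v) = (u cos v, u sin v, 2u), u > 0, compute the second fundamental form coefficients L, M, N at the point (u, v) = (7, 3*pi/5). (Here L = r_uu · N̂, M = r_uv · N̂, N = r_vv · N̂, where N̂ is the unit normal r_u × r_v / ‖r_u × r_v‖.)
L = 0;  M = 0;  N = 14*sqrt(5)/5

Compute the unit normal N̂(u, v) = (-2*sqrt(5)*u*cos(v)/(5*Abs(u)), -2*sqrt(5)*u*sin(v)/(5*Abs(u)), sqrt(5)*u/(5*Abs(u))), and the second partials r_uu, r_uv, r_vv. Take dot products:
  L(u, v) = r_uu · N̂ = 0,
  M(u, v) = r_uv · N̂ = 0,
  N(u, v) = r_vv · N̂ = 2*sqrt(5)*u^2/(5*Abs(u)).
Evaluating at (u, v) = (7, 3*pi/5):
  L = 0, M = 0, N = 14*sqrt(5)/5.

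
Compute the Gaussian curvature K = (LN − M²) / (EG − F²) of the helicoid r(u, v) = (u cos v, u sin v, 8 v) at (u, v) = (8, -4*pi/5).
K = -1/256

Coefficients of the first fundamental form: E = 1, F = 0, G = u^2 + 64.
Coefficients of the second fundamental form: L = 0, M = -8/sqrt(u^2 + 64), N = 0.
Assemble K = (LN − M²)/(EG − F²) = -64/(u^2 + 64)^2. At (u, v) = (8, -4*pi/5): K = -1/256.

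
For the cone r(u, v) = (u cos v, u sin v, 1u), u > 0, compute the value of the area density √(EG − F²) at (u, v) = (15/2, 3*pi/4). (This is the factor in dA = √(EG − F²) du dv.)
√(EG − F²)|_{(15/2, 3*pi/4)} = 15*sqrt(2)/2

E = 2, F = 0, G = u^2, so EG − F² = 2*u^2. Taking the positive square root: √(EG − F²) = sqrt(2)*Abs(u). At (u, v) = (15/2, 3*pi/4): 15*sqrt(2)/2.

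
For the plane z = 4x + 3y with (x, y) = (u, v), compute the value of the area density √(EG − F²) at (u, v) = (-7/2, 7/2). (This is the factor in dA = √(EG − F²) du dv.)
√(EG − F²)|_{(-7/2, 7/2)} = sqrt(26)

E = 17, F = 12, G = 10, so EG − F² = 26. Taking the positive square root: √(EG − F²) = sqrt(26). At (u, v) = (-7/2, 7/2): sqrt(26).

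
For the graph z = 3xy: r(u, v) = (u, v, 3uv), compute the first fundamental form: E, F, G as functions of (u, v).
E = 9*v^2 + 1;  F = 9*u*v;  G = 9*u^2 + 1

Compute partials: r_u = (1, 0, 3*v), r_v = (0, 1, 3*u). Then
  E = r_u · r_u = 9*v^2 + 1,
  F = r_u · r_v = 9*u*v,
  G = r_v · r_v = 9*u^2 + 1.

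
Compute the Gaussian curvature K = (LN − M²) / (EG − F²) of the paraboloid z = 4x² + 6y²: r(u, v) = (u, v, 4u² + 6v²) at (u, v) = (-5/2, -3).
K = 96/2879809

Coefficients of the first fundamental form: E = 64*u^2 + 1, F = 96*u*v, G = 144*v^2 + 1.
Coefficients of the second fundamental form: L = 8/sqrt(64*u^2 + 144*v^2 + 1), M = 0, N = 12/sqrt(64*u^2 + 144*v^2 + 1).
Assemble K = (LN − M²)/(EG − F²) = 96/(4096*u^4 + 18432*u^2*v^2 + 128*u^2 + 20736*v^4 + 288*v^2 + 1). At (u, v) = (-5/2, -3): K = 96/2879809.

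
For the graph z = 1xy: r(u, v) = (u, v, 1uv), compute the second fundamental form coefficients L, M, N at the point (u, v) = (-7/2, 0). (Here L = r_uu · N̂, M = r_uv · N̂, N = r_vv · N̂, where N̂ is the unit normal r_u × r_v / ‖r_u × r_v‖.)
L = 0;  M = 2*sqrt(53)/53;  N = 0

Compute the unit normal N̂(u, v) = (-v/sqrt(u^2 + v^2 + 1), -u/sqrt(u^2 + v^2 + 1), 1/sqrt(u^2 + v^2 + 1)), and the second partials r_uu, r_uv, r_vv. Take dot products:
  L(u, v) = r_uu · N̂ = 0,
  M(u, v) = r_uv · N̂ = 1/sqrt(u^2 + v^2 + 1),
  N(u, v) = r_vv · N̂ = 0.
Evaluating at (u, v) = (-7/2, 0):
  L = 0, M = 2*sqrt(53)/53, N = 0.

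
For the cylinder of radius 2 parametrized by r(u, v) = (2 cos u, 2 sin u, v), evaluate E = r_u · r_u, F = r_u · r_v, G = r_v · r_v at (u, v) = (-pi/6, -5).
E = 4;  F = 0;  G = 1

Partials: r_u = (-2*sin(u), 2*cos(u), 0), r_v = (0, 0, 1). As functions of (u, v):
  E = r_u · r_u = 4,
  F = r_u · r_v = 0,
  G = r_v · r_v = 1.
Evaluating at (u, v) = (-pi/6, -5): E = 4, F = 0, G = 1.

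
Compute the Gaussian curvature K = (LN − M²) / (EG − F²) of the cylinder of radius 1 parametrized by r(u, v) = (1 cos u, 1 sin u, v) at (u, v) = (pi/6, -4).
K = 0

Coefficients of the first fundamental form: E = 1, F = 0, G = 1.
Coefficients of the second fundamental form: L = -1, M = 0, N = 0.
Assemble K = (LN − M²)/(EG − F²) = 0. At (u, v) = (pi/6, -4): K = 0.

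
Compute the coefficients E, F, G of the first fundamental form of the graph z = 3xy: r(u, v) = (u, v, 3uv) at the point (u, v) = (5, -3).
E = 82;  F = -135;  G = 226

Partials: r_u = (1, 0, 3*v), r_v = (0, 1, 3*u). As functions of (u, v):
  E = r_u · r_u = 9*v^2 + 1,
  F = r_u · r_v = 9*u*v,
  G = r_v · r_v = 9*u^2 + 1.
Evaluating at (u, v) = (5, -3): E = 82, F = -135, G = 226.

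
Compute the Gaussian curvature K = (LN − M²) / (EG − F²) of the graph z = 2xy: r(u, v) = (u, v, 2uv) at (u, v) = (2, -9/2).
K = -1/2401

Coefficients of the first fundamental form: E = 4*v^2 + 1, F = 4*u*v, G = 4*u^2 + 1.
Coefficients of the second fundamental form: L = 0, M = 2/sqrt(4*u^2 + 4*v^2 + 1), N = 0.
Assemble K = (LN − M²)/(EG − F²) = -4/(16*u^4 + 32*u^2*v^2 + 8*u^2 + 16*v^4 + 8*v^2 + 1). At (u, v) = (2, -9/2): K = -1/2401.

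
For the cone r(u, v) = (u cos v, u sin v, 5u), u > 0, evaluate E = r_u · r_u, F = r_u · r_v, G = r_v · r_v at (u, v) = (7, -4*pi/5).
E = 26;  F = 0;  G = 49

Partials: r_u = (cos(v), sin(v), 5), r_v = (-u*sin(v), u*cos(v), 0). As functions of (u, v):
  E = r_u · r_u = 26,
  F = r_u · r_v = 0,
  G = r_v · r_v = u^2.
Evaluating at (u, v) = (7, -4*pi/5): E = 26, F = 0, G = 49.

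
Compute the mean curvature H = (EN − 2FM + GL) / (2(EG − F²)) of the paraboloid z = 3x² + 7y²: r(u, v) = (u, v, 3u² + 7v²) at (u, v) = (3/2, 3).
H = 5869*sqrt(1846)/3407716

With E = 36*u^2 + 1, F = 84*u*v, G = 196*v^2 + 1, L = 6/sqrt(36*u^2 + 196*v^2 + 1), M = 0, N = 14/sqrt(36*u^2 + 196*v^2 + 1), assemble
  H = (EN − 2FM + GL) / (2(EG − F²)) = 2*(126*u^2 + 294*v^2 + 5)/(36*u^2 + 196*v^2 + 1)^(3/2).
At (u, v) = (3/2, 3): H = 5869*sqrt(1846)/3407716.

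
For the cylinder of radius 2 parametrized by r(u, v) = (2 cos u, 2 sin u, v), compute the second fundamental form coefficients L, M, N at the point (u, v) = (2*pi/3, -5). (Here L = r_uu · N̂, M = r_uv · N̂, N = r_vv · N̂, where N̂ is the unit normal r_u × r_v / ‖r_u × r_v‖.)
L = -2;  M = 0;  N = 0

Compute the unit normal N̂(u, v) = (cos(u), sin(u), 0), and the second partials r_uu, r_uv, r_vv. Take dot products:
  L(u, v) = r_uu · N̂ = -2,
  M(u, v) = r_uv · N̂ = 0,
  N(u, v) = r_vv · N̂ = 0.
Evaluating at (u, v) = (2*pi/3, -5):
  L = -2, M = 0, N = 0.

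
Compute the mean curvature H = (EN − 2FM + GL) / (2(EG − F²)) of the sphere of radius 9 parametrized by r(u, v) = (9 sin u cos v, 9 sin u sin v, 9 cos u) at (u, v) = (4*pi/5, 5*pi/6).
H = -1/9

With E = 81, F = 0, G = 81*sin(u)^2, L = -9*sin(u)/Abs(sin(u)), M = 0, N = -9*sin(u)^3/Abs(sin(u)), assemble
  H = (EN − 2FM + GL) / (2(EG − F²)) = -sin(u)/(9*Abs(sin(u))).
At (u, v) = (4*pi/5, 5*pi/6): H = -1/9.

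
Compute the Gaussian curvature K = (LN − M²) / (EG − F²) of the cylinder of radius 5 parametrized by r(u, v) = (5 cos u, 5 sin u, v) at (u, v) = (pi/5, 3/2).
K = 0

Coefficients of the first fundamental form: E = 25, F = 0, G = 1.
Coefficients of the second fundamental form: L = -5, M = 0, N = 0.
Assemble K = (LN − M²)/(EG − F²) = 0. At (u, v) = (pi/5, 3/2): K = 0.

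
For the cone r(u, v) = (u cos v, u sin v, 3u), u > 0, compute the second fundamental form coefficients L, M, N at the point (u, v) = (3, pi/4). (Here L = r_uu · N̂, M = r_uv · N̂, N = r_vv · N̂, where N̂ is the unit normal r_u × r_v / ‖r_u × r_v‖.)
L = 0;  M = 0;  N = 9*sqrt(10)/10

Compute the unit normal N̂(u, v) = (-3*sqrt(10)*u*cos(v)/(10*Abs(u)), -3*sqrt(10)*u*sin(v)/(10*Abs(u)), sqrt(10)*u/(10*Abs(u))), and the second partials r_uu, r_uv, r_vv. Take dot products:
  L(u, v) = r_uu · N̂ = 0,
  M(u, v) = r_uv · N̂ = 0,
  N(u, v) = r_vv · N̂ = 3*sqrt(10)*u^2/(10*Abs(u)).
Evaluating at (u, v) = (3, pi/4):
  L = 0, M = 0, N = 9*sqrt(10)/10.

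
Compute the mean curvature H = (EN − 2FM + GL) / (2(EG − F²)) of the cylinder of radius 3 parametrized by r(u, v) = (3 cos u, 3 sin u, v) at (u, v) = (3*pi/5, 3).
H = -1/6

With E = 9, F = 0, G = 1, L = -3, M = 0, N = 0, assemble
  H = (EN − 2FM + GL) / (2(EG − F²)) = -1/6.
At (u, v) = (3*pi/5, 3): H = -1/6.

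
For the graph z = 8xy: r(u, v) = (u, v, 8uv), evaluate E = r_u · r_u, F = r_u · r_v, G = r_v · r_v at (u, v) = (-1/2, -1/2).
E = 17;  F = 16;  G = 17

Partials: r_u = (1, 0, 8*v), r_v = (0, 1, 8*u). As functions of (u, v):
  E = r_u · r_u = 64*v^2 + 1,
  F = r_u · r_v = 64*u*v,
  G = r_v · r_v = 64*u^2 + 1.
Evaluating at (u, v) = (-1/2, -1/2): E = 17, F = 16, G = 17.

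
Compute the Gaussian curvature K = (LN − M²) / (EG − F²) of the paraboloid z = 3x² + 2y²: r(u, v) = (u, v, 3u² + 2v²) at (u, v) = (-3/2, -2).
K = 6/5329

Coefficients of the first fundamental form: E = 36*u^2 + 1, F = 24*u*v, G = 16*v^2 + 1.
Coefficients of the second fundamental form: L = 6/sqrt(36*u^2 + 16*v^2 + 1), M = 0, N = 4/sqrt(36*u^2 + 16*v^2 + 1).
Assemble K = (LN − M²)/(EG − F²) = 24/(1296*u^4 + 1152*u^2*v^2 + 72*u^2 + 256*v^4 + 32*v^2 + 1). At (u, v) = (-3/2, -2): K = 6/5329.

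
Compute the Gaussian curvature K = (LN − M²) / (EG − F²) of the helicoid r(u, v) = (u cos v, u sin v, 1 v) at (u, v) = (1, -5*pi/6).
K = -1/4

Coefficients of the first fundamental form: E = 1, F = 0, G = u^2 + 1.
Coefficients of the second fundamental form: L = 0, M = -1/sqrt(u^2 + 1), N = 0.
Assemble K = (LN − M²)/(EG − F²) = -1/(u^2 + 1)^2. At (u, v) = (1, -5*pi/6): K = -1/4.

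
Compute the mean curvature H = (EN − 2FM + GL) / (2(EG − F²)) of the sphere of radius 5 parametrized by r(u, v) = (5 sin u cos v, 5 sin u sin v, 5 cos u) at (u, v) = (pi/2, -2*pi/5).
H = -1/5

With E = 25, F = 0, G = 25*sin(u)^2, L = -5*sin(u)/Abs(sin(u)), M = 0, N = -5*sin(u)^3/Abs(sin(u)), assemble
  H = (EN − 2FM + GL) / (2(EG − F²)) = -sin(u)/(5*Abs(sin(u))).
At (u, v) = (pi/2, -2*pi/5): H = -1/5.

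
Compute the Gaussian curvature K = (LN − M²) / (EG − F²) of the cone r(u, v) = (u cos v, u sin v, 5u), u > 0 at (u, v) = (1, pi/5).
K = 0

Coefficients of the first fundamental form: E = 26, F = 0, G = u^2.
Coefficients of the second fundamental form: L = 0, M = 0, N = 5*sqrt(26)*u^2/(26*Abs(u)).
Assemble K = (LN − M²)/(EG − F²) = 0. At (u, v) = (1, pi/5): K = 0.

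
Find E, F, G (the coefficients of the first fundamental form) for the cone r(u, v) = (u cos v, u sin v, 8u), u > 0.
E = 65;  F = 0;  G = u^2

Compute partials: r_u = (cos(v), sin(v), 8), r_v = (-u*sin(v), u*cos(v), 0). Then
  E = r_u · r_u = 65,
  F = r_u · r_v = 0,
  G = r_v · r_v = u^2.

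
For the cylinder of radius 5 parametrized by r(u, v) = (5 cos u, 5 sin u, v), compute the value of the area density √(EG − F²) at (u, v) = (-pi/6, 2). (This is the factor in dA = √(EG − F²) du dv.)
√(EG − F²)|_{(-pi/6, 2)} = 5

E = 25, F = 0, G = 1, so EG − F² = 25. Taking the positive square root: √(EG − F²) = 5. At (u, v) = (-pi/6, 2): 5.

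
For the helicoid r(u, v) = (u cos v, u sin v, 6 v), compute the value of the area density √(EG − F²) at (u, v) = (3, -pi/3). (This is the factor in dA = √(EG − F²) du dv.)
√(EG − F²)|_{(3, -pi/3)} = 3*sqrt(5)

E = 1, F = 0, G = u^2 + 36, so EG − F² = u^2 + 36. Taking the positive square root: √(EG − F²) = sqrt(u^2 + 36). At (u, v) = (3, -pi/3): 3*sqrt(5).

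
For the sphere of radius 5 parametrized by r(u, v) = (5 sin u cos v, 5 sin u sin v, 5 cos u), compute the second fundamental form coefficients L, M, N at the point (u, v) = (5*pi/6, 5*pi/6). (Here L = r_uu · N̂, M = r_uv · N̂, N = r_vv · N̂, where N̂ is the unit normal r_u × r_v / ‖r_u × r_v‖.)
L = -5;  M = 0;  N = -5/4

Compute the unit normal N̂(u, v) = (sin(u)^2*cos(v)/Abs(sin(u)), sin(u)^2*sin(v)/Abs(sin(u)), sin(2*u)/(2*Abs(sin(u)))), and the second partials r_uu, r_uv, r_vv. Take dot products:
  L(u, v) = r_uu · N̂ = -5*sin(u)/Abs(sin(u)),
  M(u, v) = r_uv · N̂ = 0,
  N(u, v) = r_vv · N̂ = -5*sin(u)^3/Abs(sin(u)).
Evaluating at (u, v) = (5*pi/6, 5*pi/6):
  L = -5, M = 0, N = -5/4.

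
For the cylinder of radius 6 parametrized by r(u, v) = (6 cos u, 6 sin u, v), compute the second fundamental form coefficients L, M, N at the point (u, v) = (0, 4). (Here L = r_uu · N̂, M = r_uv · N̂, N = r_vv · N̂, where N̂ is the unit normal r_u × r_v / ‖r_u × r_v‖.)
L = -6;  M = 0;  N = 0

Compute the unit normal N̂(u, v) = (cos(u), sin(u), 0), and the second partials r_uu, r_uv, r_vv. Take dot products:
  L(u, v) = r_uu · N̂ = -6,
  M(u, v) = r_uv · N̂ = 0,
  N(u, v) = r_vv · N̂ = 0.
Evaluating at (u, v) = (0, 4):
  L = -6, M = 0, N = 0.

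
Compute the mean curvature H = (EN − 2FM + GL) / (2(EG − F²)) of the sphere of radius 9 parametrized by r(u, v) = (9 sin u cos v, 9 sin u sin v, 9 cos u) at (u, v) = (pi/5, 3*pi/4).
H = -1/9

With E = 81, F = 0, G = 81*sin(u)^2, L = -9*sin(u)/Abs(sin(u)), M = 0, N = -9*sin(u)^3/Abs(sin(u)), assemble
  H = (EN − 2FM + GL) / (2(EG − F²)) = -sin(u)/(9*Abs(sin(u))).
At (u, v) = (pi/5, 3*pi/4): H = -1/9.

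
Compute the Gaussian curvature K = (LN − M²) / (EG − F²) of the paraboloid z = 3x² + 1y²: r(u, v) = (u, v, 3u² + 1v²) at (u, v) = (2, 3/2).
K = 3/5929

Coefficients of the first fundamental form: E = 36*u^2 + 1, F = 12*u*v, G = 4*v^2 + 1.
Coefficients of the second fundamental form: L = 6/sqrt(36*u^2 + 4*v^2 + 1), M = 0, N = 2/sqrt(36*u^2 + 4*v^2 + 1).
Assemble K = (LN − M²)/(EG − F²) = 12/(1296*u^4 + 288*u^2*v^2 + 72*u^2 + 16*v^4 + 8*v^2 + 1). At (u, v) = (2, 3/2): K = 3/5929.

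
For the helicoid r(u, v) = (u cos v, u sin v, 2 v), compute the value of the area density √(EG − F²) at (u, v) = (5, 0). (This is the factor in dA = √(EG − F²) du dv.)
√(EG − F²)|_{(5, 0)} = sqrt(29)

E = 1, F = 0, G = u^2 + 4, so EG − F² = u^2 + 4. Taking the positive square root: √(EG − F²) = sqrt(u^2 + 4). At (u, v) = (5, 0): sqrt(29).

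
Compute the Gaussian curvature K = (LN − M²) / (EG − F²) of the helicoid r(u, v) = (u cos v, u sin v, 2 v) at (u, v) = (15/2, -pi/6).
K = -64/58081

Coefficients of the first fundamental form: E = 1, F = 0, G = u^2 + 4.
Coefficients of the second fundamental form: L = 0, M = -2/sqrt(u^2 + 4), N = 0.
Assemble K = (LN − M²)/(EG − F²) = -4/(u^2 + 4)^2. At (u, v) = (15/2, -pi/6): K = -64/58081.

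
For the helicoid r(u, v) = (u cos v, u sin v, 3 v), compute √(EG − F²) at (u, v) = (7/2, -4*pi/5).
√(EG − F²)|_{(7/2, -4*pi/5)} = sqrt(85)/2

E = 1, F = 0, G = u^2 + 9; EG − F² = u^2 + 9; √(EG − F²) = sqrt(u^2 + 9). At the given point: sqrt(85)/2.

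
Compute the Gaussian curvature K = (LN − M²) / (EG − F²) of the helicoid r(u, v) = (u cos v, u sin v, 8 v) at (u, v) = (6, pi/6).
K = -4/625

Coefficients of the first fundamental form: E = 1, F = 0, G = u^2 + 64.
Coefficients of the second fundamental form: L = 0, M = -8/sqrt(u^2 + 64), N = 0.
Assemble K = (LN − M²)/(EG − F²) = -64/(u^2 + 64)^2. At (u, v) = (6, pi/6): K = -4/625.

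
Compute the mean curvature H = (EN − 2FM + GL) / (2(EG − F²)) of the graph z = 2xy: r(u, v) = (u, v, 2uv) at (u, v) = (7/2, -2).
H = 14*sqrt(66)/1089

With E = 4*v^2 + 1, F = 4*u*v, G = 4*u^2 + 1, L = 0, M = 2/sqrt(4*u^2 + 4*v^2 + 1), N = 0, assemble
  H = (EN − 2FM + GL) / (2(EG − F²)) = -8*u*v/(4*u^2 + 4*v^2 + 1)^(3/2).
At (u, v) = (7/2, -2): H = 14*sqrt(66)/1089.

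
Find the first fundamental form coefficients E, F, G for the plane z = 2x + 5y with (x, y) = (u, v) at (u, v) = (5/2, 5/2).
E = 5;  F = 10;  G = 26

Partials: r_u = (1, 0, 2), r_v = (0, 1, 5). As functions of (u, v):
  E = r_u · r_u = 5,
  F = r_u · r_v = 10,
  G = r_v · r_v = 26.
Evaluating at (u, v) = (5/2, 5/2): E = 5, F = 10, G = 26.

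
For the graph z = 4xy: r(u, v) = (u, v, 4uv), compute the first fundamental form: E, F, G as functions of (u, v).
E = 16*v^2 + 1;  F = 16*u*v;  G = 16*u^2 + 1

Compute partials: r_u = (1, 0, 4*v), r_v = (0, 1, 4*u). Then
  E = r_u · r_u = 16*v^2 + 1,
  F = r_u · r_v = 16*u*v,
  G = r_v · r_v = 16*u^2 + 1.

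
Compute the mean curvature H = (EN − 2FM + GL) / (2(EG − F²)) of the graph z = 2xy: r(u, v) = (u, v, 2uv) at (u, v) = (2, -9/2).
H = 18*sqrt(2)/343

With E = 4*v^2 + 1, F = 4*u*v, G = 4*u^2 + 1, L = 0, M = 2/sqrt(4*u^2 + 4*v^2 + 1), N = 0, assemble
  H = (EN − 2FM + GL) / (2(EG − F²)) = -8*u*v/(4*u^2 + 4*v^2 + 1)^(3/2).
At (u, v) = (2, -9/2): H = 18*sqrt(2)/343.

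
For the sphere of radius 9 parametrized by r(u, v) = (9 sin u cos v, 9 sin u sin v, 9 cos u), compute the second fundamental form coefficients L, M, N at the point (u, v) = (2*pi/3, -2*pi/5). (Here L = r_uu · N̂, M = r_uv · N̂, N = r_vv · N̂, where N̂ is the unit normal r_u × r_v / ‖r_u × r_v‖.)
L = -9;  M = 0;  N = -27/4

Compute the unit normal N̂(u, v) = (sin(u)^2*cos(v)/Abs(sin(u)), sin(u)^2*sin(v)/Abs(sin(u)), sin(2*u)/(2*Abs(sin(u)))), and the second partials r_uu, r_uv, r_vv. Take dot products:
  L(u, v) = r_uu · N̂ = -9*sin(u)/Abs(sin(u)),
  M(u, v) = r_uv · N̂ = 0,
  N(u, v) = r_vv · N̂ = -9*sin(u)^3/Abs(sin(u)).
Evaluating at (u, v) = (2*pi/3, -2*pi/5):
  L = -9, M = 0, N = -27/4.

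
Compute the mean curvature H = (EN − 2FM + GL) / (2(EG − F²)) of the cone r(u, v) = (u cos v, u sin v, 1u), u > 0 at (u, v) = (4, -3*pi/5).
H = sqrt(2)/16

With E = 2, F = 0, G = u^2, L = 0, M = 0, N = sqrt(2)*u^2/(2*Abs(u)), assemble
  H = (EN − 2FM + GL) / (2(EG − F²)) = sqrt(2)/(4*Abs(u)).
At (u, v) = (4, -3*pi/5): H = sqrt(2)/16.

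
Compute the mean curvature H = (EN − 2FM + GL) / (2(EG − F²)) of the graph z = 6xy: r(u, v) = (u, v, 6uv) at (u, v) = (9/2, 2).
H = -486*sqrt(874)/190969

With E = 36*v^2 + 1, F = 36*u*v, G = 36*u^2 + 1, L = 0, M = 6/sqrt(36*u^2 + 36*v^2 + 1), N = 0, assemble
  H = (EN − 2FM + GL) / (2(EG − F²)) = -216*u*v/(36*u^2 + 36*v^2 + 1)^(3/2).
At (u, v) = (9/2, 2): H = -486*sqrt(874)/190969.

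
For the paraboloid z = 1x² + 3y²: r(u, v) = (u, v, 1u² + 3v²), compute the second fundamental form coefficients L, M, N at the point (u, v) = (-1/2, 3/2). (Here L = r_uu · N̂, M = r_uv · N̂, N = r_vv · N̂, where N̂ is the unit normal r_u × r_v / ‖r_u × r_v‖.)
L = 2*sqrt(83)/83;  M = 0;  N = 6*sqrt(83)/83

Compute the unit normal N̂(u, v) = (-2*u/sqrt(4*u^2 + 36*v^2 + 1), -6*v/sqrt(4*u^2 + 36*v^2 + 1), 1/sqrt(4*u^2 + 36*v^2 + 1)), and the second partials r_uu, r_uv, r_vv. Take dot products:
  L(u, v) = r_uu · N̂ = 2/sqrt(4*u^2 + 36*v^2 + 1),
  M(u, v) = r_uv · N̂ = 0,
  N(u, v) = r_vv · N̂ = 6/sqrt(4*u^2 + 36*v^2 + 1).
Evaluating at (u, v) = (-1/2, 3/2):
  L = 2*sqrt(83)/83, M = 0, N = 6*sqrt(83)/83.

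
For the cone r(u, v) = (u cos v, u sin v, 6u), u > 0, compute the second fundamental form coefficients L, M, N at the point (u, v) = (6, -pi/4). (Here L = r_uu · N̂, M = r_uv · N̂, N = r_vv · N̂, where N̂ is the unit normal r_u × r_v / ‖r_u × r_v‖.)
L = 0;  M = 0;  N = 36*sqrt(37)/37

Compute the unit normal N̂(u, v) = (-6*sqrt(37)*u*cos(v)/(37*Abs(u)), -6*sqrt(37)*u*sin(v)/(37*Abs(u)), sqrt(37)*u/(37*Abs(u))), and the second partials r_uu, r_uv, r_vv. Take dot products:
  L(u, v) = r_uu · N̂ = 0,
  M(u, v) = r_uv · N̂ = 0,
  N(u, v) = r_vv · N̂ = 6*sqrt(37)*u^2/(37*Abs(u)).
Evaluating at (u, v) = (6, -pi/4):
  L = 0, M = 0, N = 36*sqrt(37)/37.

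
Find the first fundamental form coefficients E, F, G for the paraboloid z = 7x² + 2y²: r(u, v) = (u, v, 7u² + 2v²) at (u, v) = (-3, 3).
E = 1765;  F = -504;  G = 145

Partials: r_u = (1, 0, 14*u), r_v = (0, 1, 4*v). As functions of (u, v):
  E = r_u · r_u = 196*u^2 + 1,
  F = r_u · r_v = 56*u*v,
  G = r_v · r_v = 16*v^2 + 1.
Evaluating at (u, v) = (-3, 3): E = 1765, F = -504, G = 145.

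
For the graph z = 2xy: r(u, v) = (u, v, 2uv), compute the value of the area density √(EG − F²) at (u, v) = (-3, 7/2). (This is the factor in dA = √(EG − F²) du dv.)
√(EG − F²)|_{(-3, 7/2)} = sqrt(86)

E = 4*v^2 + 1, F = 4*u*v, G = 4*u^2 + 1, so EG − F² = 4*u^2 + 4*v^2 + 1. Taking the positive square root: √(EG − F²) = sqrt(4*u^2 + 4*v^2 + 1). At (u, v) = (-3, 7/2): sqrt(86).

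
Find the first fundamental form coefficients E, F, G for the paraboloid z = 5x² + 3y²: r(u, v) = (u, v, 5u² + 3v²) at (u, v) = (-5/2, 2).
E = 626;  F = -300;  G = 145

Partials: r_u = (1, 0, 10*u), r_v = (0, 1, 6*v). As functions of (u, v):
  E = r_u · r_u = 100*u^2 + 1,
  F = r_u · r_v = 60*u*v,
  G = r_v · r_v = 36*v^2 + 1.
Evaluating at (u, v) = (-5/2, 2): E = 626, F = -300, G = 145.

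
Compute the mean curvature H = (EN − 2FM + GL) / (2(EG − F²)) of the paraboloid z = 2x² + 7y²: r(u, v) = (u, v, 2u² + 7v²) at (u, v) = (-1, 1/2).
H = 73*sqrt(66)/1452

With E = 16*u^2 + 1, F = 56*u*v, G = 196*v^2 + 1, L = 4/sqrt(16*u^2 + 196*v^2 + 1), M = 0, N = 14/sqrt(16*u^2 + 196*v^2 + 1), assemble
  H = (EN − 2FM + GL) / (2(EG − F²)) = (112*u^2 + 392*v^2 + 9)/(16*u^2 + 196*v^2 + 1)^(3/2).
At (u, v) = (-1, 1/2): H = 73*sqrt(66)/1452.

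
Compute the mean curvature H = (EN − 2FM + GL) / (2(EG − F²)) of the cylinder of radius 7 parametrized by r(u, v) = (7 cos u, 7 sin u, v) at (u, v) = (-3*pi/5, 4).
H = -1/14

With E = 49, F = 0, G = 1, L = -7, M = 0, N = 0, assemble
  H = (EN − 2FM + GL) / (2(EG − F²)) = -1/14.
At (u, v) = (-3*pi/5, 4): H = -1/14.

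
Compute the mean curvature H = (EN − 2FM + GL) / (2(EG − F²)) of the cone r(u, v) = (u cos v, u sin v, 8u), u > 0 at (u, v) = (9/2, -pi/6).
H = 8*sqrt(65)/585

With E = 65, F = 0, G = u^2, L = 0, M = 0, N = 8*sqrt(65)*u^2/(65*Abs(u)), assemble
  H = (EN − 2FM + GL) / (2(EG − F²)) = 4*sqrt(65)/(65*Abs(u)).
At (u, v) = (9/2, -pi/6): H = 8*sqrt(65)/585.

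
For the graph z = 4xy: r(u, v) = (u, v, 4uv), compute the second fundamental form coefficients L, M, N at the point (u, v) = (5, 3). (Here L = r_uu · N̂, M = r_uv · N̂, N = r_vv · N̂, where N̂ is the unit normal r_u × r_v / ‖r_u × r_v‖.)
L = 0;  M = 4*sqrt(545)/545;  N = 0

Compute the unit normal N̂(u, v) = (-4*v/sqrt(16*u^2 + 16*v^2 + 1), -4*u/sqrt(16*u^2 + 16*v^2 + 1), 1/sqrt(16*u^2 + 16*v^2 + 1)), and the second partials r_uu, r_uv, r_vv. Take dot products:
  L(u, v) = r_uu · N̂ = 0,
  M(u, v) = r_uv · N̂ = 4/sqrt(16*u^2 + 16*v^2 + 1),
  N(u, v) = r_vv · N̂ = 0.
Evaluating at (u, v) = (5, 3):
  L = 0, M = 4*sqrt(545)/545, N = 0.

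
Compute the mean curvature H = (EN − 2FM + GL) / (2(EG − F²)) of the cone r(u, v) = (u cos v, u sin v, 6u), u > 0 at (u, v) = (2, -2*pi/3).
H = 3*sqrt(37)/74

With E = 37, F = 0, G = u^2, L = 0, M = 0, N = 6*sqrt(37)*u^2/(37*Abs(u)), assemble
  H = (EN − 2FM + GL) / (2(EG − F²)) = 3*sqrt(37)/(37*Abs(u)).
At (u, v) = (2, -2*pi/3): H = 3*sqrt(37)/74.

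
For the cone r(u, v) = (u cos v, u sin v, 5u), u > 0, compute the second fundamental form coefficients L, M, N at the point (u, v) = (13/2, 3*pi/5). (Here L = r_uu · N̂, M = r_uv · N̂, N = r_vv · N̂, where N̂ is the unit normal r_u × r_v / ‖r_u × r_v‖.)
L = 0;  M = 0;  N = 5*sqrt(26)/4

Compute the unit normal N̂(u, v) = (-5*sqrt(26)*u*cos(v)/(26*Abs(u)), -5*sqrt(26)*u*sin(v)/(26*Abs(u)), sqrt(26)*u/(26*Abs(u))), and the second partials r_uu, r_uv, r_vv. Take dot products:
  L(u, v) = r_uu · N̂ = 0,
  M(u, v) = r_uv · N̂ = 0,
  N(u, v) = r_vv · N̂ = 5*sqrt(26)*u^2/(26*Abs(u)).
Evaluating at (u, v) = (13/2, 3*pi/5):
  L = 0, M = 0, N = 5*sqrt(26)/4.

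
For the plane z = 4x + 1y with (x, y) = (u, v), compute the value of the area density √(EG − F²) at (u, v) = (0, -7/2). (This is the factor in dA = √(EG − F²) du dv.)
√(EG − F²)|_{(0, -7/2)} = 3*sqrt(2)

E = 17, F = 4, G = 2, so EG − F² = 18. Taking the positive square root: √(EG − F²) = 3*sqrt(2). At (u, v) = (0, -7/2): 3*sqrt(2).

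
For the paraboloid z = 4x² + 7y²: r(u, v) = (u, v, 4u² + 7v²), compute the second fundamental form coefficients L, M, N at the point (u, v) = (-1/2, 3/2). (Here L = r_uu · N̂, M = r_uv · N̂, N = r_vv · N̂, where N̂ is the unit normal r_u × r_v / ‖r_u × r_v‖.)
L = 4*sqrt(458)/229;  M = 0;  N = 7*sqrt(458)/229

Compute the unit normal N̂(u, v) = (-8*u/sqrt(64*u^2 + 196*v^2 + 1), -14*v/sqrt(64*u^2 + 196*v^2 + 1), 1/sqrt(64*u^2 + 196*v^2 + 1)), and the second partials r_uu, r_uv, r_vv. Take dot products:
  L(u, v) = r_uu · N̂ = 8/sqrt(64*u^2 + 196*v^2 + 1),
  M(u, v) = r_uv · N̂ = 0,
  N(u, v) = r_vv · N̂ = 14/sqrt(64*u^2 + 196*v^2 + 1).
Evaluating at (u, v) = (-1/2, 3/2):
  L = 4*sqrt(458)/229, M = 0, N = 7*sqrt(458)/229.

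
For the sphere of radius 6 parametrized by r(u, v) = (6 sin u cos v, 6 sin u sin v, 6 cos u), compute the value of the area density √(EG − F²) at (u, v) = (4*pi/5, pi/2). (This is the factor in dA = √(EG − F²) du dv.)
√(EG − F²)|_{(4*pi/5, pi/2)} = 9*sqrt(10 - 2*sqrt(5))

E = 36, F = 0, G = 36*sin(u)^2, so EG − F² = 1296*sin(u)^2. Taking the positive square root: √(EG − F²) = 36*Abs(sin(u)). At (u, v) = (4*pi/5, pi/2): 9*sqrt(10 - 2*sqrt(5)).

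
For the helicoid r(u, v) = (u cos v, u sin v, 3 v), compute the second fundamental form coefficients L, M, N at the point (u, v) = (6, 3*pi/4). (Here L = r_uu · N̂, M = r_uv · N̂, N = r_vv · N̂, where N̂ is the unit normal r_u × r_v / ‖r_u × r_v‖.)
L = 0;  M = -sqrt(5)/5;  N = 0

Compute the unit normal N̂(u, v) = (3*sin(v)/sqrt(u^2 + 9), -3*cos(v)/sqrt(u^2 + 9), u/sqrt(u^2 + 9)), and the second partials r_uu, r_uv, r_vv. Take dot products:
  L(u, v) = r_uu · N̂ = 0,
  M(u, v) = r_uv · N̂ = -3/sqrt(u^2 + 9),
  N(u, v) = r_vv · N̂ = 0.
Evaluating at (u, v) = (6, 3*pi/4):
  L = 0, M = -sqrt(5)/5, N = 0.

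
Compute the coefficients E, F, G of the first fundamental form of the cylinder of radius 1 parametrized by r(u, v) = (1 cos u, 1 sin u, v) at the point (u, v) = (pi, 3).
E = 1;  F = 0;  G = 1

Partials: r_u = (-sin(u), cos(u), 0), r_v = (0, 0, 1). As functions of (u, v):
  E = r_u · r_u = 1,
  F = r_u · r_v = 0,
  G = r_v · r_v = 1.
Evaluating at (u, v) = (pi, 3): E = 1, F = 0, G = 1.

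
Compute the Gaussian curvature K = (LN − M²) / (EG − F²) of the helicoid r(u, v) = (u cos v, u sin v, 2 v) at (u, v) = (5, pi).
K = -4/841

Coefficients of the first fundamental form: E = 1, F = 0, G = u^2 + 4.
Coefficients of the second fundamental form: L = 0, M = -2/sqrt(u^2 + 4), N = 0.
Assemble K = (LN − M²)/(EG − F²) = -4/(u^2 + 4)^2. At (u, v) = (5, pi): K = -4/841.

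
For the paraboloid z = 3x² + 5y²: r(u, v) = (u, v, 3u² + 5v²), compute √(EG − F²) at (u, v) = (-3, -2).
√(EG − F²)|_{(-3, -2)} = 5*sqrt(29)

E = 36*u^2 + 1, F = 60*u*v, G = 100*v^2 + 1; EG − F² = 36*u^2 + 100*v^2 + 1; √(EG − F²) = sqrt(36*u^2 + 100*v^2 + 1). At the given point: 5*sqrt(29).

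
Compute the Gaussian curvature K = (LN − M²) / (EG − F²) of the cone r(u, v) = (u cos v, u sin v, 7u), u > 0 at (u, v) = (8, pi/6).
K = 0

Coefficients of the first fundamental form: E = 50, F = 0, G = u^2.
Coefficients of the second fundamental form: L = 0, M = 0, N = 7*sqrt(2)*u^2/(10*Abs(u)).
Assemble K = (LN − M²)/(EG − F²) = 0. At (u, v) = (8, pi/6): K = 0.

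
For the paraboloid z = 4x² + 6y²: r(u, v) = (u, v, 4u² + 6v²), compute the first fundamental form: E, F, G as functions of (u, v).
E = 64*u^2 + 1;  F = 96*u*v;  G = 144*v^2 + 1

Compute partials: r_u = (1, 0, 8*u), r_v = (0, 1, 12*v). Then
  E = r_u · r_u = 64*u^2 + 1,
  F = r_u · r_v = 96*u*v,
  G = r_v · r_v = 144*v^2 + 1.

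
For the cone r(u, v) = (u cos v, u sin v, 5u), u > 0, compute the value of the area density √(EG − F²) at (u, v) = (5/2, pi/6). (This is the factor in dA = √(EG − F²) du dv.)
√(EG − F²)|_{(5/2, pi/6)} = 5*sqrt(26)/2

E = 26, F = 0, G = u^2, so EG − F² = 26*u^2. Taking the positive square root: √(EG − F²) = sqrt(26)*Abs(u). At (u, v) = (5/2, pi/6): 5*sqrt(26)/2.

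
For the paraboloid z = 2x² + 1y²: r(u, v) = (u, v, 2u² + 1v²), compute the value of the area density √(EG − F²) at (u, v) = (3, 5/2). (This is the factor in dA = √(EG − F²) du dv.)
√(EG − F²)|_{(3, 5/2)} = sqrt(170)

E = 16*u^2 + 1, F = 8*u*v, G = 4*v^2 + 1, so EG − F² = 16*u^2 + 4*v^2 + 1. Taking the positive square root: √(EG − F²) = sqrt(16*u^2 + 4*v^2 + 1). At (u, v) = (3, 5/2): sqrt(170).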